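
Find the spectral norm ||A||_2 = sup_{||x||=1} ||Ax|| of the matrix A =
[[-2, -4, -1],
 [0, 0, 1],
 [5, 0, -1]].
||A||_2 ≈ 5.7308 (= sqrt(largest eigenvalue of A^T A))

||A||_2 = sigma_max(A) = sqrt(lambda_max(A^T A)). Form the symmetric matrix M = A^T A =
[[29, 8, -3],
 [8, 16, 4],
 [-3, 4, 3]].
Its characteristic polynomial (trace, sum of principal 2x2 minors, determinant of M give the coefficients) is
  p(λ) = det(λ I - M) = λ^3 - 48λ^2 + 510λ - 400.
No integer candidate from the rational root theorem (±divisors of 400) is a root, so the roots are irrational. The cubic discriminant is Δ = 63655200 > 0, so there are three distinct real roots. p(0) = -400 and p(1) = 63 have opposite signs, so a root lies in (0, 1); Newton's method refines it to λ ≈ 0.8513. p(14) = 76 and p(15) = -175 have opposite signs, so a root lies in (14, 15); Newton's method refines it to λ ≈ 14.3068. p(32) = -464 and p(33) = 95 have opposite signs, so a root lies in (32, 33); Newton's method refines it to λ ≈ 32.8419. Check (Vieta): the three roots sum to 48, matching tr M = 48.
So the eigenvalues of A^T A are ≈ 0.8513, 14.3068, 32.8419 (all ≥ 0, as they must be for A^T A). The largest is λ_max ≈ 32.8419, hence ||A||_2 = sqrt(λ_max) ≈ 5.7308.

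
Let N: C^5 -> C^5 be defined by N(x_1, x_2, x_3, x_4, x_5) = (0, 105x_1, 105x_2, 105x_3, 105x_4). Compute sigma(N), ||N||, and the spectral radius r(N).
sigma(N) = {0}; ||N|| = 105; r(N) = 0. (N is nilpotent with N^5 = 0.)

On C^5, N is a strictly lower-triangular matrix with 105 on the subdiagonal and zeros elsewhere, so its characteristic polynomial is lambda^5 and every eigenvalue is 0: sigma(N) = {0}. For the operator norm, N e_i = 105e_{i+1} for i = 1, ..., 4 and N e_5 = 0, so the singular values of N are 105 (with multiplicity 4) and 0; hence ||N|| = 105. The spectral radius r(N) = max|lambda| = 0. Note ||N|| > r(N) — characteristic of non-normal nilpotent operators. Indeed N^5 = 0.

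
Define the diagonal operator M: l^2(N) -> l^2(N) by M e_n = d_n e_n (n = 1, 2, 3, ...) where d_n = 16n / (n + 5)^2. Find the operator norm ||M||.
||M|| = 4/5 (attained at n = 5)

For M diagonal, ||M|| = sup_n |d_n|. Treat f(x) = 16x / (x + 5)^2 for real x > 0. By the quotient rule, f'(x) = 16(5 - x)/(x + 5)^3, which is positive for x < 5 and negative for x > 5. So f has a unique maximum at x = 5, and since 5 is a positive integer, the supremum over n ≥ 1 is attained at n = 5: d_5 = 16·5/(5 + 5)^2 = 16·5/100 = 4/5. Hence ||M|| = 4/5.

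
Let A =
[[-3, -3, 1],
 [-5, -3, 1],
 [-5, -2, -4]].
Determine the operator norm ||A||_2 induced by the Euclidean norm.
||A||_2 ≈ 9.0137 (= sqrt(largest eigenvalue of A^T A))

||A||_2 = sigma_max(A) = sqrt(lambda_max(A^T A)). Form the symmetric matrix M = A^T A =
[[59, 34, 12],
 [34, 22, 2],
 [12, 2, 18]].
Its characteristic polynomial (trace, sum of principal 2x2 minors, determinant of M give the coefficients) is
  p(λ) = det(λ I - M) = λ^3 - 99λ^2 + 1452λ - 784.
No integer candidate from the rational root theorem (±divisors of 784) is a root, so the roots are irrational. The cubic discriminant is Δ = 7387576272 > 0, so there are three distinct real roots. p(0) = -784 and p(1) = 570 have opposite signs, so a root lies in (0, 1); Newton's method refines it to λ ≈ 0.5613. p(17) = 202 and p(18) = -892 have opposite signs, so a root lies in (17, 18); Newton's method refines it to λ ≈ 17.1913. p(81) = -1270 and p(82) = 3972 have opposite signs, so a root lies in (81, 82); Newton's method refines it to λ ≈ 81.2474. Check (Vieta): the three roots sum to 99, matching tr M = 99.
So the eigenvalues of A^T A are ≈ 0.5613, 17.1913, 81.2474 (all ≥ 0, as they must be for A^T A). The largest is λ_max ≈ 81.2474, hence ||A||_2 = sqrt(λ_max) ≈ 9.0137.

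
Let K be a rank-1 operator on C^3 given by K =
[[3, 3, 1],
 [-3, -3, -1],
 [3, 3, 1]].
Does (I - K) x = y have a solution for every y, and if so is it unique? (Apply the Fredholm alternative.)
(I - K) is singular (det(I - K) = 0, i.e. 1 ∈ sigma(K)). (I - K) x = y is solvable iff y ⊥ ker((I - K)^*) = span{(3, 3, 1)}, i.e. iff 3y_1 + 3y_2 + y_3 = 0. When solvable, the solutions are x = y + c·(1, -1, 1), c arbitrary (ker(I - K) = span{(1, -1, 1)}, dimension 1).

K has rank 1, so it is an outer product K = u v^T: every row of K is a multiple of one row vector. Reading off the entries, u = (1, -1, 1) and v = (3, 3, 1) (row i of K equals u_i·v^T). A rank-one matrix u v^T satisfies K u = u (v·u) and kills the (2)-dimensional subspace v^⊥, so its characteristic polynomial is lambda^2 (lambda - v·u) with v·u = tr K = 1. Hence the eigenvalues of I - K are 1 (multiplicity 2) and 1 - (1) = 0, so det(I - K) = 0. (Direct check: I - K =
[[-2, -3, -1],
 [3, 4, 1],
 [-3, -3, 0]]
has determinant 0.) So 1 is an eigenvalue of K and (I - K) is not invertible. The finite-dimensional Fredholm alternative says: either (I - K) is invertible, or ker(I - K) ≠ {0} and then range(I - K) = ker((I - K)^*)^⊥, with dim ker(I - K) = dim ker((I - K)^*). We are in the second case, so we need both kernels. Kernel of I - K: (I - K) u = u - u (v·u) = u - u = 0, so ker(I - K) = span{u} = span{(1, -1, 1)} (it is exactly 1-dimensional because rank(I - K) = 2). Kernel of the adjoint: K is real, so (I - K)^* = I - K^T = I - v u^T, and (I - v u^T) v = v - v (u·v) = 0; hence ker((I - K)^*) = span{v} = span{(3, 3, 1)}. Therefore (I - K) x = y is solvable iff <y, v> = 0, i.e. iff 3y_1 + 3y_2 + y_3 = 0. When this holds, K y = u (v·y) = 0, so (I - K) y = y and x = y is a particular solution; the full solution set is the line x = y + c·u = y + c·(1, -1, 1), c ∈ C.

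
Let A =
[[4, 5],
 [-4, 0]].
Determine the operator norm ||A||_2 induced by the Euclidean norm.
||A||_2 = sqrt((57 + sqrt(1649))/2) ≈ 6.986 (= sqrt(largest eigenvalue of A^T A))

||A||_2 = sigma_max(A) = sqrt(lambda_max(A^T A)). Form the symmetric matrix M = A^T A =
[[32, 20],
 [20, 25]].
Its characteristic polynomial (trace, determinant of M give the coefficients) is
  p(λ) = det(λ I - M) = λ^2 - 57λ + 400.
For λ^2 - 57λ + 400 the discriminant is 1649. It is nonnegative but not a perfect square, so the roots are real and irrational: λ = (57 ± sqrt(1649))/2 ≈ 48.8039, 8.1961.
So the eigenvalues of A^T A are ≈ 8.1961, 48.8039 (all ≥ 0, as they must be for A^T A). The largest is λ_max = (57 + sqrt(1649))/2 ≈ 48.8039, hence ||A||_2 = sqrt(λ_max) = sqrt((57 + sqrt(1649))/2) ≈ 6.986.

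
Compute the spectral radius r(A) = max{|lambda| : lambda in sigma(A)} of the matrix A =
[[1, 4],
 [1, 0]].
r(A) = (1 + sqrt(17))/2 ≈ 2.5616

The eigenvalues of A are the roots of its characteristic polynomial. With M = A (coefficients from the trace and determinant):
  p(λ) = det(λ I - M) = λ^2 - λ - 4.
For λ^2 - λ - 4 the discriminant is 17. It is nonnegative but not a perfect square, so the roots are real and irrational: λ = (1 ± sqrt(17))/2 ≈ 2.5616, -1.5616.
Thus the eigenvalues (to 4 decimals) are 2.5616 (modulus 2.5616); -1.5616 (modulus 1.5616). The spectral radius is the largest modulus: r(A) = (1 + sqrt(17))/2 ≈ 2.5616. (Cross-check: r(A) ≤ ||A||_2 ≈ 4.1306; equality holds whenever A is normal, though it can also hold for some non-normal A.)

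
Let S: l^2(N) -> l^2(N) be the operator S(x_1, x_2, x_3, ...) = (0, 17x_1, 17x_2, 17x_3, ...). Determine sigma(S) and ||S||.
sigma(S) = closed disk {z in C : |z| ≤ 17}; ||S|| = 17

Note S = 17·U where U is the unit right shift (U x)_k = x_{k-1} (with x_0 := 0); so ||S|| = 17||U|| and sigma(S) = 17·sigma(U). ||S x||^2 = sum_{k≥1} |17x_k|^2 = 289||x||^2, so ||S|| = 17 and sigma(S) ⊂ {|z| ≤ 17}. For any |lambda| < 17, the equation (S - lambda I) x = 0 forces x_1 = 0, then 17x_k = lambda x_{k+1} ⇒ x = 0, so S has no eigenvalues. But (S - lambda I) is not surjective for |lambda| < 17: solving (S - lambda I) x = e_1 would require x_n proportional to (lambda/17)^(-n), which is not in l^2. So every |lambda| < 17 lies in the residual spectrum. The boundary |lambda| = 17 is in the approximate point spectrum (the spectrum is closed). Hence sigma(S) is the closed disk of radius 17.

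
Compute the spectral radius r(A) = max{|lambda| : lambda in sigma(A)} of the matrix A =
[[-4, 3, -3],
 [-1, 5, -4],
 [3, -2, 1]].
r(A) ≈ 5.3972

The eigenvalues of A are the roots of its characteristic polynomial. With M = A (coefficients from the trace, the sum of principal 2x2 minors, and det A):
  p(λ) = det(λ I - M) = λ^3 - 2λ^2 - 15λ - 18.
No integer candidate from the rational root theorem (±divisors of 18) is a root, so the roots are irrational. The cubic discriminant is Δ = -4644 < 0, so there is one real root and a complex-conjugate pair. p(5) = -18 and p(6) = 36 have opposite signs, so a root lies in (5, 6); Newton's method refines it to λ ≈ 5.3972. Dividing out (λ - (5.3972)) leaves approximately λ^2 + 3.3972λ + 3.3351. For λ^2 + 3.3972λ + 3.3351 the discriminant is -1.7996. It is negative, so the remaining roots are the complex-conjugate pair λ ≈ -1.6986 ± 0.6707i. Their product equals the constant term, so |λ|^2 ≈ 3.3351 and |λ| ≈ 1.8262.
Thus the eigenvalues (to 4 decimals) are 5.3972 (modulus 5.3972); -1.6986 ± 0.6707i (modulus 1.8262). The spectral radius is the largest modulus: r(A) ≈ 5.3972. (Cross-check: r(A) ≤ ||A||_2 ≈ 8.9467; equality holds whenever A is normal, though it can also hold for some non-normal A.)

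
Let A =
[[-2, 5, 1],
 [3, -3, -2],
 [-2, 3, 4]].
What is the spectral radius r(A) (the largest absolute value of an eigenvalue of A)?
r(A) ≈ 5.5731

The eigenvalues of A are the roots of its characteristic polynomial. With M = A (coefficients from the trace, the sum of principal 2x2 minors, and det A):
  p(λ) = det(λ I - M) = λ^3 + λ^2 - 21λ + 25.
No integer candidate from the rational root theorem (±divisors of 25) is a root, so the roots are irrational. The cubic discriminant is Δ = 11060 > 0, so there are three distinct real roots. p(-6) = -29 and p(-5) = 30 have opposite signs, so a root lies in (-6, -5); Newton's method refines it to λ ≈ -5.5731. p(1) = 6 and p(2) = -5 have opposite signs, so a root lies in (1, 2); Newton's method refines it to λ ≈ 1.4249. p(3) = -2 and p(4) = 21 have opposite signs, so a root lies in (3, 4); Newton's method refines it to λ ≈ 3.1481. Check (Vieta): the three roots sum to -1, matching tr M = -1.
Thus the eigenvalues (to 4 decimals) are -5.5731 (modulus 5.5731); 1.4249 (modulus 1.4249); 3.1481 (modulus 3.1481). The spectral radius is the largest modulus: r(A) ≈ 5.5731. (Cross-check: r(A) ≤ ||A||_2 ≈ 8.5544; equality holds whenever A is normal, though it can also hold for some non-normal A.)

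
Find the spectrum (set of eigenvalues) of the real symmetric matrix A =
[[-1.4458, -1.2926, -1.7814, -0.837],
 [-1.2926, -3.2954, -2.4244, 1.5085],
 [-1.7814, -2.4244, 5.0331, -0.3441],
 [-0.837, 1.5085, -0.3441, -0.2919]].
sigma(A) ≈ {-5, -2, 1, 6}

A is real symmetric, so its spectrum consists of real eigenvalues. Expanding the characteristic polynomial of the displayed matrix gives
  det(λ I - A) = p(λ) = λ^4 + (0)λ^3 + (-33)λ^2 + (-28.0016)λ + (59.9948).
Solving p(λ) = 0 yields eigenvalues ≈ -5, -2, 1, 6. (A is shown rounded to 4 decimals, so these recover the underlying integer eigenvalues to within that precision.)
Verification: the trace of A = 0 equals the sum of eigenvalues 0, and det(A) ≈ 59.9948 matches the eigenvalue product 60.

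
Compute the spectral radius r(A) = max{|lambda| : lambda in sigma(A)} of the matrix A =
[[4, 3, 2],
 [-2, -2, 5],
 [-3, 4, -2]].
r(A) ≈ 6.5407

The eigenvalues of A are the roots of its characteristic polynomial. With M = A (coefficients from the trace, the sum of principal 2x2 minors, and det A):
  p(λ) = det(λ I - M) = λ^3 - 20λ + 149.
No integer candidate from the rational root theorem (±divisors of 149) is a root, so the roots are irrational. The cubic discriminant is Δ = -567427 < 0, so there is one real root and a complex-conjugate pair. p(-7) = -54 and p(-6) = 53 have opposite signs, so a root lies in (-7, -6); Newton's method refines it to λ ≈ -6.5407. Dividing out (λ - (-6.5407)) leaves approximately λ^2 - 6.5407λ + 22.7805. For λ^2 - 6.5407λ + 22.7805 the discriminant is -48.3415. It is negative, so the remaining roots are the complex-conjugate pair λ ≈ 3.2703 ± 3.4764i. Their product equals the constant term, so |λ|^2 ≈ 22.7805 and |λ| ≈ 4.7729.
Thus the eigenvalues (to 4 decimals) are -6.5407 (modulus 6.5407); 3.2703 ± 3.4764i (modulus 4.7729). The spectral radius is the largest modulus: r(A) ≈ 6.5407. (Cross-check: r(A) ≤ ||A||_2 ≈ 6.5713; equality holds whenever A is normal, though it can also hold for some non-normal A.)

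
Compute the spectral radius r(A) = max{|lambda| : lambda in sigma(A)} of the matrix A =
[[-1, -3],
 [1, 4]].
r(A) = (3 + sqrt(13))/2 ≈ 3.3028

The eigenvalues of A are the roots of its characteristic polynomial. With M = A (coefficients from the trace and determinant):
  p(λ) = det(λ I - M) = λ^2 - 3λ - 1.
For λ^2 - 3λ - 1 the discriminant is 13. It is nonnegative but not a perfect square, so the roots are real and irrational: λ = (3 ± sqrt(13))/2 ≈ 3.3028, -0.3028.
Thus the eigenvalues (to 4 decimals) are 3.3028 (modulus 3.3028); -0.3028 (modulus 0.3028). The spectral radius is the largest modulus: r(A) = (3 + sqrt(13))/2 ≈ 3.3028. (Cross-check: r(A) ≤ ||A||_2 ≈ 5.1926; equality holds whenever A is normal, though it can also hold for some non-normal A.)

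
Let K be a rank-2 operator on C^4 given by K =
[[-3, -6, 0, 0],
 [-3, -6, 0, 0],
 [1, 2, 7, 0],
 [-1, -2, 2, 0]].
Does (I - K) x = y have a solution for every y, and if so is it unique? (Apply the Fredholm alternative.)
(I - K) is invertible (det(I - K) = -60 ≠ 0), so for every y in C^4 the equation (I - K) x = y has a unique solution.

K has rank 2 and factors as K = U V^T = u1 v1^T + u2 v2^T with u1 = (-2, -2, 3, 0), v1 = (0, 0, 3, 0), u2 = (-3, -3, 1, -1), v2 = (1, 2, -2, 0) (multiplying out reproduces the displayed K). The nonzero eigenvalues of U V^T coincide with those of the 2 x 2 matrix G = V^T U = [[v1·u1, v1·u2], [v2·u1, v2·u2]] = [[9, 3], [-12, -11]], and by the Sylvester determinant identity det(I_4 - U V^T) = det(I_2 - V^T U) = det([[-8, -3], [12, 12]]) = (-8)(12) - (-3)(12) = -60. (Direct check: I - K =
[[4, 6, 0, 0],
 [3, 7, 0, 0],
 [-1, -2, -6, 0],
 [1, 2, -2, 1]]
has determinant -60.) The finite-dimensional Fredholm alternative says: either (I - K) is invertible, or ker(I - K) ≠ {0} and then range(I - K) = ker((I - K)^*)^⊥, with dim ker(I - K) = dim ker((I - K)^*). Since det(I - K) ≠ 0, 1 is not an eigenvalue of K and ker(I - K) = {0}, so we are in the first case: for every y there is a unique x = (I - K)^(-1) y. (Explicitly, by the Woodbury identity, (I - U V^T)^(-1) = I + U (I_2 - G)^(-1) V^T.)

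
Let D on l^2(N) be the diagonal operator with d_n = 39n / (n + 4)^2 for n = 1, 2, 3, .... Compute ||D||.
||D|| = 39/16 (attained at n = 4)

For D diagonal, ||D|| = sup_n |d_n|. Treat f(x) = 39x / (x + 4)^2 for real x > 0. By the quotient rule, f'(x) = 39(4 - x)/(x + 4)^3, which is positive for x < 4 and negative for x > 4. So f has a unique maximum at x = 4, and since 4 is a positive integer, the supremum over n ≥ 1 is attained at n = 4: d_4 = 39·4/(4 + 4)^2 = 39·4/64 = 39/16. Hence ||D|| = 39/16.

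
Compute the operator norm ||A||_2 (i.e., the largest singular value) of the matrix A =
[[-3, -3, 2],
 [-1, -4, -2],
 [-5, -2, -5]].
||A||_2 ≈ 8.389 (= sqrt(largest eigenvalue of A^T A))

||A||_2 = sigma_max(A) = sqrt(lambda_max(A^T A)). Form the symmetric matrix M = A^T A =
[[35, 23, 21],
 [23, 29, 12],
 [21, 12, 33]].
Its characteristic polynomial (trace, sum of principal 2x2 minors, determinant of M give the coefficients) is
  p(λ) = det(λ I - M) = λ^3 - 97λ^2 + 2013λ - 9801.
No integer candidate from the rational root theorem (±divisors of 9801) is a root, so the roots are irrational. The cubic discriminant is Δ = 1572306912 > 0, so there are three distinct real roots. p(7) = -120 and p(8) = 607 have opposite signs, so a root lies in (7, 8); Newton's method refines it to λ ≈ 7.1518. p(19) = 288 and p(20) = -341 have opposite signs, so a root lies in (19, 20); Newton's method refines it to λ ≈ 19.4731. p(70) = -1191 and p(71) = 2056 have opposite signs, so a root lies in (70, 71); Newton's method refines it to λ ≈ 70.3751. Check (Vieta): the three roots sum to 97, matching tr M = 97.
So the eigenvalues of A^T A are ≈ 7.1518, 19.4731, 70.3751 (all ≥ 0, as they must be for A^T A). The largest is λ_max ≈ 70.3751, hence ||A||_2 = sqrt(λ_max) ≈ 8.389.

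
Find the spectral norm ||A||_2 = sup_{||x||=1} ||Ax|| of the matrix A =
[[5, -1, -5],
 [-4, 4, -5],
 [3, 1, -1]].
||A||_2 ≈ 7.6557 (= sqrt(largest eigenvalue of A^T A))

||A||_2 = sigma_max(A) = sqrt(lambda_max(A^T A)). Form the symmetric matrix M = A^T A =
[[50, -18, -8],
 [-18, 18, -16],
 [-8, -16, 51]].
Its characteristic polynomial (trace, sum of principal 2x2 minors, determinant of M give the coefficients) is
  p(λ) = det(λ I - M) = λ^3 - 119λ^2 + 3724λ - 10816.
No integer candidate from the rational root theorem (±divisors of 10816) is a root, so the roots are irrational. The cubic discriminant is Δ = 18708880 > 0, so there are three distinct real roots. p(3) = -688 and p(4) = 2240 have opposite signs, so a root lies in (3, 4); Newton's method refines it to λ ≈ 3.2284. p(57) = 14 and p(58) = -28 have opposite signs, so a root lies in (57, 58); Newton's method refines it to λ ≈ 57.1617. p(58) = -28 and p(59) = 40 have opposite signs, so a root lies in (58, 59); Newton's method refines it to λ ≈ 58.6098. Check (Vieta): the three roots sum to 119, matching tr M = 119.
So the eigenvalues of A^T A are ≈ 3.2284, 57.1617, 58.6098 (all ≥ 0, as they must be for A^T A). The largest is λ_max ≈ 58.6098, hence ||A||_2 = sqrt(λ_max) ≈ 7.6557.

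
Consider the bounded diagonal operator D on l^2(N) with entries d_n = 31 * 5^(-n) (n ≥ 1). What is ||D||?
||D|| = 31/5 (attained at n = 1)

For D diagonal, ||D|| = sup_n |d_n|. The sequence d_n = 31 * 5^(-n) is positive and strictly decreasing (ratio 5^(-1) < 1), so the supremum is d_1 = 31/5. Hence ||D|| = 31/5.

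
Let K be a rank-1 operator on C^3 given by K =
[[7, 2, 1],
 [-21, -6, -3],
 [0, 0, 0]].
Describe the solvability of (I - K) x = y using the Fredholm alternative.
(I - K) is singular (det(I - K) = 0, i.e. 1 ∈ sigma(K)). (I - K) x = y is solvable iff y ⊥ ker((I - K)^*) = span{(7, 2, 1)}, i.e. iff 7y_1 + 2y_2 + y_3 = 0. When solvable, the solutions are x = y + c·(1, -3, 0), c arbitrary (ker(I - K) = span{(1, -3, 0)}, dimension 1).

K has rank 1, so it is an outer product K = u v^T: every row of K is a multiple of one row vector. Reading off the entries, u = (1, -3, 0) and v = (7, 2, 1) (row i of K equals u_i·v^T). A rank-one matrix u v^T satisfies K u = u (v·u) and kills the (2)-dimensional subspace v^⊥, so its characteristic polynomial is lambda^2 (lambda - v·u) with v·u = tr K = 1. Hence the eigenvalues of I - K are 1 (multiplicity 2) and 1 - (1) = 0, so det(I - K) = 0. (Direct check: I - K =
[[-6, -2, -1],
 [21, 7, 3],
 [0, 0, 1]]
has determinant 0.) So 1 is an eigenvalue of K and (I - K) is not invertible. The finite-dimensional Fredholm alternative says: either (I - K) is invertible, or ker(I - K) ≠ {0} and then range(I - K) = ker((I - K)^*)^⊥, with dim ker(I - K) = dim ker((I - K)^*). We are in the second case, so we need both kernels. Kernel of I - K: (I - K) u = u - u (v·u) = u - u = 0, so ker(I - K) = span{u} = span{(1, -3, 0)} (it is exactly 1-dimensional because rank(I - K) = 2). Kernel of the adjoint: K is real, so (I - K)^* = I - K^T = I - v u^T, and (I - v u^T) v = v - v (u·v) = 0; hence ker((I - K)^*) = span{v} = span{(7, 2, 1)}. Therefore (I - K) x = y is solvable iff <y, v> = 0, i.e. iff 7y_1 + 2y_2 + y_3 = 0. When this holds, K y = u (v·y) = 0, so (I - K) y = y and x = y is a particular solution; the full solution set is the line x = y + c·u = y + c·(1, -3, 0), c ∈ C.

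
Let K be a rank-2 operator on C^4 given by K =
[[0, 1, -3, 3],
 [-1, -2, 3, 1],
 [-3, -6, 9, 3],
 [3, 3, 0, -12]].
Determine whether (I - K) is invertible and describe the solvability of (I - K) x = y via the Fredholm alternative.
(I - K) is invertible (det(I - K) = -98 ≠ 0), so for every y in C^4 the equation (I - K) x = y has a unique solution.

K has rank 2 and factors as K = U V^T = u1 v1^T + u2 v2^T with u1 = (0, 1, 3, -3), v1 = (-1, -2, 3, 1), u2 = (-1, 0, 0, 3), v2 = (0, -1, 3, -3) (multiplying out reproduces the displayed K). The nonzero eigenvalues of U V^T coincide with those of the 2 x 2 matrix G = V^T U = [[v1·u1, v1·u2], [v2·u1, v2·u2]] = [[4, 4], [17, -9]], and by the Sylvester determinant identity det(I_4 - U V^T) = det(I_2 - V^T U) = det([[-3, -4], [-17, 10]]) = (-3)(10) - (-4)(-17) = -98. (Direct check: I - K =
[[1, -1, 3, -3],
 [1, 3, -3, -1],
 [3, 6, -8, -3],
 [-3, -3, 0, 13]]
has determinant -98.) The finite-dimensional Fredholm alternative says: either (I - K) is invertible, or ker(I - K) ≠ {0} and then range(I - K) = ker((I - K)^*)^⊥, with dim ker(I - K) = dim ker((I - K)^*). Since det(I - K) ≠ 0, 1 is not an eigenvalue of K and ker(I - K) = {0}, so we are in the first case: for every y there is a unique x = (I - K)^(-1) y. (Explicitly, by the Woodbury identity, (I - U V^T)^(-1) = I + U (I_2 - G)^(-1) V^T.)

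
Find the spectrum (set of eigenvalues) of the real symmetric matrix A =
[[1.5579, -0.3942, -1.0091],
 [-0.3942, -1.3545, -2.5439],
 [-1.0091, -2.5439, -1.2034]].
sigma(A) ≈ {-4, 1, 2}

A is real symmetric, so its spectrum consists of real eigenvalues. Expanding the characteristic polynomial of the displayed matrix gives
  det(λ I - A) = p(λ) = λ^3 + (1)λ^2 + (-10)λ + (8).
Solving p(λ) = 0 yields eigenvalues ≈ -4, 1, 2. (A is shown rounded to 4 decimals, so these recover the underlying integer eigenvalues to within that precision.)
Verification: the trace of A = -1 equals the sum of eigenvalues -1, and det(A) ≈ -8.0000 matches the eigenvalue product -8.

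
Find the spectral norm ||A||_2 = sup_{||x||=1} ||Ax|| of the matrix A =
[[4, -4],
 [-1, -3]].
||A||_2 = sqrt((42 + sqrt(740))/2) ≈ 5.8823 (= sqrt(largest eigenvalue of A^T A))

||A||_2 = sigma_max(A) = sqrt(lambda_max(A^T A)). Form the symmetric matrix M = A^T A =
[[17, -13],
 [-13, 25]].
Its characteristic polynomial (trace, determinant of M give the coefficients) is
  p(λ) = det(λ I - M) = λ^2 - 42λ + 256.
For λ^2 - 42λ + 256 the discriminant is 740. It is nonnegative but not a perfect square, so the roots are real and irrational: λ = (42 ± sqrt(740))/2 ≈ 34.6015, 7.3985.
So the eigenvalues of A^T A are ≈ 7.3985, 34.6015 (all ≥ 0, as they must be for A^T A). The largest is λ_max = (42 + sqrt(740))/2 ≈ 34.6015, hence ||A||_2 = sqrt(λ_max) = sqrt((42 + sqrt(740))/2) ≈ 5.8823.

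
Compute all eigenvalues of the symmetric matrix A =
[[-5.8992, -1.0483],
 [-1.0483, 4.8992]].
sigma(A) ≈ {-6, 5}

A is real symmetric, so its spectrum consists of real eigenvalues. Expanding the characteristic polynomial of the displayed matrix gives
  det(λ I - A) = p(λ) = λ^2 + (1)λ + (-30).
Solving p(λ) = 0 yields eigenvalues ≈ -6, 5. (A is shown rounded to 4 decimals, so these recover the underlying integer eigenvalues to within that precision.)
Verification: the trace of A = -1 equals the sum of eigenvalues -1, and det(A) ≈ -30.0003 matches the eigenvalue product -30.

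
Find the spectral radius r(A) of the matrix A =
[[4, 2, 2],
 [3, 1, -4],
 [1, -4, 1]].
r(A) = 5

The eigenvalues of A are the roots of its characteristic polynomial. With M = A (coefficients from the trace, the sum of principal 2x2 minors, and det A):
  p(λ) = det(λ I - M) = λ^3 - 6λ^2 - 15λ + 100.
By the rational root theorem any rational root is an integer divisor of 100. Testing λ = -4: p(-4) = -64 - 96 + 60 + 100 = 0, so λ = -4 is a root. Dividing out (λ + 4) leaves p(λ) = (λ + 4)(λ^2 - 10λ + 25). For λ^2 - 10λ + 25 the discriminant is 0. It is a perfect square (0^2), so the roots are rational: λ = (10 ± 0)/2 = 5, 5.
Thus the eigenvalues (to 4 decimals) are 5 (modulus 5); -4 (modulus 4). The spectral radius is the largest modulus: r(A) = 5. (Cross-check: r(A) ≤ ||A||_2 ≈ 5.7326; equality holds whenever A is normal, though it can also hold for some non-normal A.)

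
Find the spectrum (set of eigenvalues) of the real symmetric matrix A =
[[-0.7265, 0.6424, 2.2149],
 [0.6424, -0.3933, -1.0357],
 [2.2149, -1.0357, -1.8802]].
sigma(A) ≈ {-4, 0, 1}

A is real symmetric, so its spectrum consists of real eigenvalues. Expanding the characteristic polynomial of the displayed matrix gives
  det(λ I - A) = p(λ) = λ^3 + (3)λ^2 + (-4)λ + (0).
Solving p(λ) = 0 yields eigenvalues ≈ -4, 0, 1. (A is shown rounded to 4 decimals, so these recover the underlying integer eigenvalues to within that precision.)
Verification: the trace of A = -3 equals the sum of eigenvalues -3, and det(A) ≈ 0.0001 matches the eigenvalue product 0.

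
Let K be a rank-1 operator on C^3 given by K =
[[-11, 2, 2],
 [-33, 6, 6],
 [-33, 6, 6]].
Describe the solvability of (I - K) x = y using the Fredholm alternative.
(I - K) is singular (det(I - K) = 0, i.e. 1 ∈ sigma(K)). (I - K) x = y is solvable iff y ⊥ ker((I - K)^*) = span{(-11, 2, 2)}, i.e. iff -11y_1 + 2y_2 + 2y_3 = 0. When solvable, the solutions are x = y + c·(1, 3, 3), c arbitrary (ker(I - K) = span{(1, 3, 3)}, dimension 1).

K has rank 1, so it is an outer product K = u v^T: every row of K is a multiple of one row vector. Reading off the entries, u = (1, 3, 3) and v = (-11, 2, 2) (row i of K equals u_i·v^T). A rank-one matrix u v^T satisfies K u = u (v·u) and kills the (2)-dimensional subspace v^⊥, so its characteristic polynomial is lambda^2 (lambda - v·u) with v·u = tr K = 1. Hence the eigenvalues of I - K are 1 (multiplicity 2) and 1 - (1) = 0, so det(I - K) = 0. (Direct check: I - K =
[[12, -2, -2],
 [33, -5, -6],
 [33, -6, -5]]
has determinant 0.) So 1 is an eigenvalue of K and (I - K) is not invertible. The finite-dimensional Fredholm alternative says: either (I - K) is invertible, or ker(I - K) ≠ {0} and then range(I - K) = ker((I - K)^*)^⊥, with dim ker(I - K) = dim ker((I - K)^*). We are in the second case, so we need both kernels. Kernel of I - K: (I - K) u = u - u (v·u) = u - u = 0, so ker(I - K) = span{u} = span{(1, 3, 3)} (it is exactly 1-dimensional because rank(I - K) = 2). Kernel of the adjoint: K is real, so (I - K)^* = I - K^T = I - v u^T, and (I - v u^T) v = v - v (u·v) = 0; hence ker((I - K)^*) = span{v} = span{(-11, 2, 2)}. Therefore (I - K) x = y is solvable iff <y, v> = 0, i.e. iff -11y_1 + 2y_2 + 2y_3 = 0. When this holds, K y = u (v·y) = 0, so (I - K) y = y and x = y is a particular solution; the full solution set is the line x = y + c·u = y + c·(1, 3, 3), c ∈ C.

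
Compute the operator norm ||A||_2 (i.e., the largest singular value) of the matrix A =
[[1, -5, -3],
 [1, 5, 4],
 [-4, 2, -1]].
||A||_2 ≈ 8.7244 (= sqrt(largest eigenvalue of A^T A))

||A||_2 = sigma_max(A) = sqrt(lambda_max(A^T A)). Form the symmetric matrix M = A^T A =
[[18, -8, 5],
 [-8, 54, 33],
 [5, 33, 26]].
Its characteristic polynomial (trace, sum of principal 2x2 minors, determinant of M give the coefficients) is
  p(λ) = det(λ I - M) = λ^3 - 98λ^2 + 1666λ - 16.
No integer candidate from the rational root theorem (±divisors of 16) is a root, so the roots are irrational. The cubic discriminant is Δ = 8146912624 > 0, so there are three distinct real roots. p(0) = -16 and p(1) = 1553 have opposite signs, so a root lies in (0, 1); Newton's method refines it to λ ≈ 0.0096. p(21) = 1013 and p(22) = -148 have opposite signs, so a root lies in (21, 22); Newton's method refines it to λ ≈ 21.8756. p(76) = -472 and p(77) = 3757 have opposite signs, so a root lies in (76, 77); Newton's method refines it to λ ≈ 76.1148. Check (Vieta): the three roots sum to 98, matching tr M = 98.
So the eigenvalues of A^T A are ≈ 0.0096, 21.8756, 76.1148 (all ≥ 0, as they must be for A^T A). The largest is λ_max ≈ 76.1148, hence ||A||_2 = sqrt(λ_max) ≈ 8.7244.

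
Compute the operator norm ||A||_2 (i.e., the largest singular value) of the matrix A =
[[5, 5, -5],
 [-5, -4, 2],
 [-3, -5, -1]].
||A||_2 ≈ 11.7919 (= sqrt(largest eigenvalue of A^T A))

||A||_2 = sigma_max(A) = sqrt(lambda_max(A^T A)). Form the symmetric matrix M = A^T A =
[[59, 60, -32],
 [60, 66, -28],
 [-32, -28, 30]].
Its characteristic polynomial (trace, sum of principal 2x2 minors, determinant of M give the coefficients) is
  p(λ) = det(λ I - M) = λ^3 - 155λ^2 + 2236λ - 2500.
No integer candidate from the rational root theorem (±divisors of 2500) is a root, so the roots are irrational. The cubic discriminant is Δ = 53589015376 > 0, so there are three distinct real roots. p(1) = -418 and p(2) = 1360 have opposite signs, so a root lies in (1, 2); Newton's method refines it to λ ≈ 1.2205. p(14) = 1168 and p(15) = -460 have opposite signs, so a root lies in (14, 15); Newton's method refines it to λ ≈ 14.7309. p(139) = -832 and p(140) = 16540 have opposite signs, so a root lies in (139, 140); Newton's method refines it to λ ≈ 139.0486. Check (Vieta): the three roots sum to 155, matching tr M = 155.
So the eigenvalues of A^T A are ≈ 1.2205, 14.7309, 139.0486 (all ≥ 0, as they must be for A^T A). The largest is λ_max ≈ 139.0486, hence ||A||_2 = sqrt(λ_max) ≈ 11.7919.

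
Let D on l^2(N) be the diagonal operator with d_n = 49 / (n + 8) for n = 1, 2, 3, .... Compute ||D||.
||D|| = 49/9 (attained at n = 1)

For D diagonal, ||D|| = sup_n |d_n| = sup_n 49/(n + 8). This is positive and strictly decreasing in n, so the supremum is attained at n = 1: d_1 = 49/(1 + 8) = 49/9. Hence ||D|| = 49/9.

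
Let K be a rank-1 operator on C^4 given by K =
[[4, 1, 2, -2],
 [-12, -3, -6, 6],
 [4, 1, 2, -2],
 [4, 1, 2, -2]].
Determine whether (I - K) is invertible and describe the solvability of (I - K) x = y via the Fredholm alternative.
(I - K) is singular (det(I - K) = 0, i.e. 1 ∈ sigma(K)). (I - K) x = y is solvable iff y ⊥ ker((I - K)^*) = span{(4, 1, 2, -2)}, i.e. iff 4y_1 + y_2 + 2y_3 - 2y_4 = 0. When solvable, the solutions are x = y + c·(1, -3, 1, 1), c arbitrary (ker(I - K) = span{(1, -3, 1, 1)}, dimension 1).

K has rank 1, so it is an outer product K = u v^T: every row of K is a multiple of one row vector. Reading off the entries, u = (1, -3, 1, 1) and v = (4, 1, 2, -2) (row i of K equals u_i·v^T). A rank-one matrix u v^T satisfies K u = u (v·u) and kills the (3)-dimensional subspace v^⊥, so its characteristic polynomial is lambda^3 (lambda - v·u) with v·u = tr K = 1. Hence the eigenvalues of I - K are 1 (multiplicity 3) and 1 - (1) = 0, so det(I - K) = 0. (Direct check: I - K =
[[-3, -1, -2, 2],
 [12, 4, 6, -6],
 [-4, -1, -1, 2],
 [-4, -1, -2, 3]]
has determinant 0.) So 1 is an eigenvalue of K and (I - K) is not invertible. The finite-dimensional Fredholm alternative says: either (I - K) is invertible, or ker(I - K) ≠ {0} and then range(I - K) = ker((I - K)^*)^⊥, with dim ker(I - K) = dim ker((I - K)^*). We are in the second case, so we need both kernels. Kernel of I - K: (I - K) u = u - u (v·u) = u - u = 0, so ker(I - K) = span{u} = span{(1, -3, 1, 1)} (it is exactly 1-dimensional because rank(I - K) = 3). Kernel of the adjoint: K is real, so (I - K)^* = I - K^T = I - v u^T, and (I - v u^T) v = v - v (u·v) = 0; hence ker((I - K)^*) = span{v} = span{(4, 1, 2, -2)}. Therefore (I - K) x = y is solvable iff <y, v> = 0, i.e. iff 4y_1 + y_2 + 2y_3 - 2y_4 = 0. When this holds, K y = u (v·y) = 0, so (I - K) y = y and x = y is a particular solution; the full solution set is the line x = y + c·u = y + c·(1, -3, 1, 1), c ∈ C.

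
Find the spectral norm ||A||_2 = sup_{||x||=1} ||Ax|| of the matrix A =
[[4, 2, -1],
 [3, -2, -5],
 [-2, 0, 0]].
||A||_2 ≈ 6.8539 (= sqrt(largest eigenvalue of A^T A))

||A||_2 = sigma_max(A) = sqrt(lambda_max(A^T A)). Form the symmetric matrix M = A^T A =
[[29, 2, -19],
 [2, 8, 8],
 [-19, 8, 26]].
Its characteristic polynomial (trace, sum of principal 2x2 minors, determinant of M give the coefficients) is
  p(λ) = det(λ I - M) = λ^3 - 63λ^2 + 765λ - 576.
No integer candidate from the rational root theorem (±divisors of 576) is a root, so the roots are irrational. The cubic discriminant is Δ = 446589045 > 0, so there are three distinct real roots. p(0) = -576 and p(1) = 127 have opposite signs, so a root lies in (0, 1); Newton's method refines it to λ ≈ 0.8057. p(15) = 99 and p(16) = -368 have opposite signs, so a root lies in (15, 16); Newton's method refines it to λ ≈ 15.2181. p(46) = -1358 and p(47) = 35 have opposite signs, so a root lies in (46, 47); Newton's method refines it to λ ≈ 46.9762. Check (Vieta): the three roots sum to 63, matching tr M = 63.
So the eigenvalues of A^T A are ≈ 0.8057, 15.2181, 46.9762 (all ≥ 0, as they must be for A^T A). The largest is λ_max ≈ 46.9762, hence ||A||_2 = sqrt(λ_max) ≈ 6.8539.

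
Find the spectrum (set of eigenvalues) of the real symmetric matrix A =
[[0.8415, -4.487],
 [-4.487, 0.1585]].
sigma(A) ≈ {-4, 5}

A is real symmetric, so its spectrum consists of real eigenvalues. Expanding the characteristic polynomial of the displayed matrix gives
  det(λ I - A) = p(λ) = λ^2 + (-1)λ + (-20).
Solving p(λ) = 0 yields eigenvalues ≈ -4, 5. (A is shown rounded to 4 decimals, so these recover the underlying integer eigenvalues to within that precision.)
Verification: the trace of A = 1 equals the sum of eigenvalues 1, and det(A) ≈ -19.9998 matches the eigenvalue product -20.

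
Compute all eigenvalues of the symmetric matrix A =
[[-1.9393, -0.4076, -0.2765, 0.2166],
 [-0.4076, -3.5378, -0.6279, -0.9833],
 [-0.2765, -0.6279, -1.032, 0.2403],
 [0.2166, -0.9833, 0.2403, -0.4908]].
sigma(A) ≈ {-4, -2, -1, 0}

A is real symmetric, so its spectrum consists of real eigenvalues. Expanding the characteristic polynomial of the displayed matrix gives
  det(λ I - A) = p(λ) = λ^4 + (7)λ^3 + (14)λ^2 + (8)λ + (0).
Solving p(λ) = 0 yields eigenvalues ≈ -4, -2, -1, 0. (A is shown rounded to 4 decimals, so these recover the underlying integer eigenvalues to within that precision.)
Verification: the trace of A = -7 equals the sum of eigenvalues -7, and det(A) ≈ -0.0004 matches the eigenvalue product 0.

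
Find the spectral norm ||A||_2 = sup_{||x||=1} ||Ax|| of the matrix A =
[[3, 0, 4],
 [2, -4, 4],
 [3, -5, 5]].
||A||_2 ≈ 10.5083 (= sqrt(largest eigenvalue of A^T A))

||A||_2 = sigma_max(A) = sqrt(lambda_max(A^T A)). Form the symmetric matrix M = A^T A =
[[22, -23, 35],
 [-23, 41, -41],
 [35, -41, 57]].
Its characteristic polynomial (trace, sum of principal 2x2 minors, determinant of M give the coefficients) is
  p(λ) = det(λ I - M) = λ^3 - 120λ^2 + 1058λ - 64.
No integer candidate from the rational root theorem (±divisors of 64) is a root, so the roots are irrational. The cubic discriminant is Δ = 11085472480 > 0, so there are three distinct real roots. p(0) = -64 and p(1) = 875 have opposite signs, so a root lies in (0, 1); Newton's method refines it to λ ≈ 0.0609. p(9) = 467 and p(10) = -484 have opposite signs, so a root lies in (9, 10); Newton's method refines it to λ ≈ 9.5151. p(110) = -4684 and p(111) = 6485 have opposite signs, so a root lies in (110, 111); Newton's method refines it to λ ≈ 110.424. Check (Vieta): the three roots sum to 120, matching tr M = 120.
So the eigenvalues of A^T A are ≈ 0.0609, 9.5151, 110.424 (all ≥ 0, as they must be for A^T A). The largest is λ_max ≈ 110.424, hence ||A||_2 = sqrt(λ_max) ≈ 10.5083.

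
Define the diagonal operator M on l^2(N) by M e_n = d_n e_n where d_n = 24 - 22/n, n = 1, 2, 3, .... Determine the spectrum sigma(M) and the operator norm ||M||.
sigma(M) = {24 - 22/n : n ≥ 1} ∪ {24}; ||M|| = 24

A bounded diagonal operator on l^2 with diagonal entries d_n has spectrum equal to the closure of {d_n : n ≥ 1}: every d_n is an eigenvalue (with eigenvector e_n), so {d_n} ⊂ sigma(M); the spectrum is closed, so its closure is too; and for lambda not in the closure, (M - lambda I) has bounded inverse (the diagonal entries 1/(d_n - lambda) are bounded). For our sequence d_n = 24 - 22/n, n = 1, 2, 3, ...:
  - {d_n} = {24 - 22/n : n ≥ 1}; the only limit point is 24
  - closure = {24 - 22/n : n ≥ 1} ∪ {24}
For the norm: a diagonal operator has ||M|| = sup_n |d_n|. Here d_n = 24 - 22/n increases monotonically from d_1 = 2 toward 24, with all terms in [2, 24); so sup_n |d_n| = 24 (the supremum is the limit, not attained). So ||M|| = 24.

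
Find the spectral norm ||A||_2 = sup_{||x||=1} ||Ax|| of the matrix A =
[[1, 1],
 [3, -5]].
||A||_2 = sqrt((36 + sqrt(1040))/2) ≈ 5.8416 (= sqrt(largest eigenvalue of A^T A))

||A||_2 = sigma_max(A) = sqrt(lambda_max(A^T A)). Form the symmetric matrix M = A^T A =
[[10, -14],
 [-14, 26]].
Its characteristic polynomial (trace, determinant of M give the coefficients) is
  p(λ) = det(λ I - M) = λ^2 - 36λ + 64.
For λ^2 - 36λ + 64 the discriminant is 1040. It is nonnegative but not a perfect square, so the roots are real and irrational: λ = (36 ± sqrt(1040))/2 ≈ 34.1245, 1.8755.
So the eigenvalues of A^T A are ≈ 1.8755, 34.1245 (all ≥ 0, as they must be for A^T A). The largest is λ_max = (36 + sqrt(1040))/2 ≈ 34.1245, hence ||A||_2 = sqrt(λ_max) = sqrt((36 + sqrt(1040))/2) ≈ 5.8416.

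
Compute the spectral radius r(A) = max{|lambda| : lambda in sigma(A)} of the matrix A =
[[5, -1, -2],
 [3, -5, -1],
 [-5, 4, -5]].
r(A) ≈ 5.3906

The eigenvalues of A are the roots of its characteristic polynomial. With M = A (coefficients from the trace, the sum of principal 2x2 minors, and det A):
  p(λ) = det(λ I - M) = λ^3 + 5λ^2 - 28λ - 151.
No integer candidate from the rational root theorem (±divisors of 151) is a root, so the roots are irrational. The cubic discriminant is Δ = -52199 < 0, so there is one real root and a complex-conjugate pair. p(5) = -41 and p(6) = 77 have opposite signs, so a root lies in (5, 6); Newton's method refines it to λ ≈ 5.3906. Dividing out (λ - (5.3906)) leaves approximately λ^2 + 10.3906λ + 28.0117. For λ^2 + 10.3906λ + 28.0117 the discriminant is -4.082. It is negative, so the remaining roots are the complex-conjugate pair λ ≈ -5.1953 ± 1.0102i. Their product equals the constant term, so |λ|^2 ≈ 28.0117 and |λ| ≈ 5.2926.
Thus the eigenvalues (to 4 decimals) are 5.3906 (modulus 5.3906); -5.1953 ± 1.0102i (modulus 5.2926). The spectral radius is the largest modulus: r(A) ≈ 5.3906. (Cross-check: r(A) ≤ ||A||_2 ≈ 9.8; equality holds whenever A is normal, though it can also hold for some non-normal A.)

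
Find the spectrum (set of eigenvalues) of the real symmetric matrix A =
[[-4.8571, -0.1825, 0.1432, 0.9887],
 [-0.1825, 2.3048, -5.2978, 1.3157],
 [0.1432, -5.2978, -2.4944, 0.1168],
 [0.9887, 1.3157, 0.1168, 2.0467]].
sigma(A) ≈ {-6, -5, 2, 6}

A is real symmetric, so its spectrum consists of real eigenvalues. Expanding the characteristic polynomial of the displayed matrix gives
  det(λ I - A) = p(λ) = λ^4 + (3)λ^3 + (-46)λ^2 + (-108)λ + (360.003).
Solving p(λ) = 0 yields eigenvalues ≈ -6, -5, 2, 6. (A is shown rounded to 4 decimals, so these recover the underlying integer eigenvalues to within that precision.)
Verification: the trace of A = -3 equals the sum of eigenvalues -3, and det(A) ≈ 360.0030 matches the eigenvalue product 360.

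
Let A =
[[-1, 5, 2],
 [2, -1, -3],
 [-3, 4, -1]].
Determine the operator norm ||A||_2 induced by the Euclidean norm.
||A||_2 ≈ 7.3642 (= sqrt(largest eigenvalue of A^T A))

||A||_2 = sigma_max(A) = sqrt(lambda_max(A^T A)). Form the symmetric matrix M = A^T A =
[[14, -19, -5],
 [-19, 42, 9],
 [-5, 9, 14]].
Its characteristic polynomial (trace, sum of principal 2x2 minors, determinant of M give the coefficients) is
  p(λ) = det(λ I - M) = λ^3 - 70λ^2 + 905λ - 2704.
No integer candidate from the rational root theorem (±divisors of 2704) is a root, so the roots are irrational. The cubic discriminant is Δ = 224421568 > 0, so there are three distinct real roots. p(4) = -140 and p(5) = 196 have opposite signs, so a root lies in (4, 5); Newton's method refines it to λ ≈ 4.3771. p(11) = 112 and p(12) = -196 have opposite signs, so a root lies in (11, 12); Newton's method refines it to λ ≈ 11.3912. p(54) = -490 and p(55) = 1696 have opposite signs, so a root lies in (54, 55); Newton's method refines it to λ ≈ 54.2317. Check (Vieta): the three roots sum to 70, matching tr M = 70.
So the eigenvalues of A^T A are ≈ 4.3771, 11.3912, 54.2317 (all ≥ 0, as they must be for A^T A). The largest is λ_max ≈ 54.2317, hence ||A||_2 = sqrt(λ_max) ≈ 7.3642.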